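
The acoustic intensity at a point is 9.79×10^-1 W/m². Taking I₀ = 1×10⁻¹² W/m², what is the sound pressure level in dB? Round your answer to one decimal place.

I/I₀ = 9.79×10^-1/10⁻¹² = 9.79×10^11, and L = 10·log₁₀(I/I₀).
L = 10·(0.9908 + 11) = 119.91 dB.

119.9 dB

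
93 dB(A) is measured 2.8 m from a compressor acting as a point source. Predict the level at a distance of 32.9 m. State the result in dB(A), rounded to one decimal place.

71.6 dB(A)

For a point source, L₂ = L₁ − 20·log₁₀(r₂/r₁).
L₂ = 93 − 20·log₁₀(32.9/2.8) = 93 − 21.401 = 71.60 dB(A).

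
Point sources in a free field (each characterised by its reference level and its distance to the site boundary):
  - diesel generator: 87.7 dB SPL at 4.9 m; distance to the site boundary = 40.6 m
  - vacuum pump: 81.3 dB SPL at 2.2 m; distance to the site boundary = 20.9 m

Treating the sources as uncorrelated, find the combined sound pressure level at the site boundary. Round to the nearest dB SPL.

Propagate each source to the receiver with L = L_ref − 20·log₁₀(r/r_ref), then add intensities.
diesel generator: 87.7 − 20·log₁₀(40.6/4.9) = 87.7 − 18.37 = 69.33 dB SPL.
vacuum pump: 81.3 − 20·log₁₀(20.9/2.2) = 81.3 − 19.55 = 61.75 dB SPL.
Σ 10^(L/10) = 1.007e+07 → L_total = 10·log₁₀(1.007e+07) = 70.03 dB SPL.

70 dB SPL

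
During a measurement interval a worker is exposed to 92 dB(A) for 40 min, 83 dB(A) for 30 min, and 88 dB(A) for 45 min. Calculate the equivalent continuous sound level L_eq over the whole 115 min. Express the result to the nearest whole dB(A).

89 dB(A)

Weight each interval's intensity by its duration and average over T = 115 min:
Σ tᵢ·10^(Lᵢ/10) = 40·10^(92/10) + 30·10^(83/10) + 45·10^(88/10) = 9.777e+10.
L_eq = 10·log₁₀(9.777e+10/115) = 89.30 dB(A).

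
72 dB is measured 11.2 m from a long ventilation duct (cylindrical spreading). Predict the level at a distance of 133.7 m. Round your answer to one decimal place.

61.2 dB

Line-source attenuation: ΔL = 10·log₁₀(r₂/r₁) = 10·log₁₀(133.7/11.2) = 10.769 dB.
L₂ = 72 − 10·log₁₀(133.7/11.2) = 72 − 10.769 = 61.23 dB.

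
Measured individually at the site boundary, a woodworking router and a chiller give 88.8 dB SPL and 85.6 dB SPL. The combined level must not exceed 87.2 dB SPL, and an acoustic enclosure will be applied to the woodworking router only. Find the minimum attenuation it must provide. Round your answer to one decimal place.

6.7 dB

Everything except the woodworking router sums to 10^(85.6/10) = 3.631e+08 in linear terms, 85.60 dB SPL.
To meet 87.2 dB SPL overall, the treated woodworking router may contribute at most 10^(87.2/10) − 3.631e+08 = 1.617e+08, i.e. 82.09 dB SPL.
Required insertion loss = 88.8 − 82.09 = 6.71 dB.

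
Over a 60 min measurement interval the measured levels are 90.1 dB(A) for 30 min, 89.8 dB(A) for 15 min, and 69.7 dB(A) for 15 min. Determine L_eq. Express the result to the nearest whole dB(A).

L_eq = 10·log₁₀[(1/T)·Σ tᵢ·10^(Lᵢ/10)] with T = 60 min.
Σ tᵢ·10^(Lᵢ/10) = 30·10^(90.1/10) + 15·10^(89.8/10) + 15·10^(69.7/10) = 4.516e+10.
L_eq = 10·log₁₀(4.516e+10/60) = 88.77 dB(A).

89 dB(A)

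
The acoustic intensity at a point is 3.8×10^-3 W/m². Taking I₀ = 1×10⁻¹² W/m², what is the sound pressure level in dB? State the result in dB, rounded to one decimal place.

I/I₀ = 3.8×10^-3/10⁻¹² = 3.8×10^9, and L = 10·log₁₀(I/I₀).
L = 10·(0.5798 + 9) = 95.80 dB.

95.8 dB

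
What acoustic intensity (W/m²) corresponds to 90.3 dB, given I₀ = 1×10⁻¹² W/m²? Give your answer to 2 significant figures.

I/I₀ = 10^(90.3/10) = 1.072e+09, so I = 1.072e+09 × 10⁻¹² W/m².

0.0011 W/m²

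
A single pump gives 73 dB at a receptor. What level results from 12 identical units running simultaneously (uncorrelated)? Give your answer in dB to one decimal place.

83.8 dB

With 12 equal, uncorrelated contributions the intensity is 12× that of one unit, giving a rise of 10·log₁₀ 12.
L_total = 73 + 10·log₁₀(12) = 73 + 10.792 = 83.79 dB.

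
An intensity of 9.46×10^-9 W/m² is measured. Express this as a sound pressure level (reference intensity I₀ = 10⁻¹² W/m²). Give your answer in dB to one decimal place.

Dividing by I₀ shifts the exponent by 12: I/I₀ = 9.46×10^3.
L = 10·(0.9759 + 3) = 39.76 dB.

39.8 dB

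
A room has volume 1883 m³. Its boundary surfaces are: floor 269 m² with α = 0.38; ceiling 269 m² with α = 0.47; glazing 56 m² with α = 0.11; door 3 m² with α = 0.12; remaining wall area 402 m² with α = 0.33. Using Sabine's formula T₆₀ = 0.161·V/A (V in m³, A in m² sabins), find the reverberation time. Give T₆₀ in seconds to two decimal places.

0.82 s

Summing Sᵢαᵢ: 269·0.38 + 269·0.47 + 56·0.11 + 3·0.12 + 402·0.33 = 367.83 m².
T₆₀ = 0.161·V/A = 0.161·1883/367.83 = 0.824 s.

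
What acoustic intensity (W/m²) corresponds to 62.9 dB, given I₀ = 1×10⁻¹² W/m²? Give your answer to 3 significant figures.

1.95e-06 W/m²

L = 10·log₁₀(I/I₀) ⇒ I = I₀·10^(L/10) = 10⁻¹² × 10^6.29.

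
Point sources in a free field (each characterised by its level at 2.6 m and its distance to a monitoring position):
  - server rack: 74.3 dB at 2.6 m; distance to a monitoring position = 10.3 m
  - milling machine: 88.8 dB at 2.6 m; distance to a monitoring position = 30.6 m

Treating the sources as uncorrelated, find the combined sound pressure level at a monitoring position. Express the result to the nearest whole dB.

First find each source's level at the receiver (point-source: −20·log₁₀(r/r_ref)), then combine on an intensity basis.
server rack: 74.3 − 20·log₁₀(10.3/2.6) = 74.3 − 11.96 = 62.34 dB.
milling machine: 88.8 − 20·log₁₀(30.6/2.6) = 88.8 − 21.41 = 67.39 dB.
Σ 10^(L/10) = 7.192e+06 → L_total = 10·log₁₀(7.192e+06) = 68.57 dB.

69 dB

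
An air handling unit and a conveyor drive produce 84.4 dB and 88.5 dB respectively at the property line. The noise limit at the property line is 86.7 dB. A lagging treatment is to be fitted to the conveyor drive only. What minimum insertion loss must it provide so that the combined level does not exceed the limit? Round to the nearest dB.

Everything except the conveyor drive sums to 10^(84.4/10) = 2.754e+08 in linear terms, 84.40 dB.
The limit corresponds to 10^(86.7/10) = 4.677e+08; subtracting the fixed part leaves 1.923e+08 for the conveyor drive, i.e. 82.84 dB.
Required insertion loss = 88.5 − 82.84 = 5.66 dB.

6 dB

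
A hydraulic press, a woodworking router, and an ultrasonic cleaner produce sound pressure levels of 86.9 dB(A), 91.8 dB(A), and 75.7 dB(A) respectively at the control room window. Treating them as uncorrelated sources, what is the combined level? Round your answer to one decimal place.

93.1 dB(A)

Incoherent sources combine by intensity addition: L_total = 10·log₁₀(Σ 10^(L_i/10)).
Σ 10^(L/10) = 10^(86.9/10) + 10^(91.8/10) + 10^(75.7/10) = 2.040e+09.
L_total = 10·log₁₀(2.040e+09) = 93.10 dB(A).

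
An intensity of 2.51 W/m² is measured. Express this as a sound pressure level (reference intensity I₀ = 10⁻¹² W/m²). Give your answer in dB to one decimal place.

124.0 dB

Dividing by I₀ shifts the exponent by 12: I/I₀ = 2.51×10^12.
L = 10·(0.3997 + 12) = 124.00 dB.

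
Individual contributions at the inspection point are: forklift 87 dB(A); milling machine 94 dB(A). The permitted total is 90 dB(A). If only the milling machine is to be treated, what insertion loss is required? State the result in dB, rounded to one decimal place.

The untreated sources together contribute 10^(87/10) = 5.012e+08, i.e. 87.00 dB(A).
To meet 90 dB(A) overall, the treated milling machine may contribute at most 10^(90/10) − 5.012e+08 = 4.988e+08, i.e. 86.98 dB(A).
Required insertion loss = 94 − 86.98 = 7.02 dB.

7.0 dB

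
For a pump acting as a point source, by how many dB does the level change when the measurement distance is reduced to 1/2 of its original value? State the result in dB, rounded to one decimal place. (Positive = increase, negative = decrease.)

+6.0 dB

Point-source spreading: ΔL = −20·log₁₀(r₂/r₁).
ΔL = −20·log₁₀(0.5) = +6.02 dB.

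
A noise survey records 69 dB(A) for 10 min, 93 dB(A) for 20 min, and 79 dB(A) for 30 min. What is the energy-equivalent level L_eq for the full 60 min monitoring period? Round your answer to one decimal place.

88.5 dB(A)

L_eq = 10·log₁₀[(1/T)·Σ tᵢ·10^(Lᵢ/10)] with T = 60 min.
Σ tᵢ·10^(Lᵢ/10) = 10·10^(69/10) + 20·10^(93/10) + 30·10^(79/10) = 4.237e+10.
L_eq = 10·log₁₀(4.237e+10/60) = 88.49 dB(A).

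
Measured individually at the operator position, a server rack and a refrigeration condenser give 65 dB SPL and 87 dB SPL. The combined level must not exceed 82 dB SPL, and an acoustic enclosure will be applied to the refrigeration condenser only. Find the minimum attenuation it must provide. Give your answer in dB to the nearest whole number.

5 dB

The untreated sources together contribute 10^(65/10) = 3.162e+06, i.e. 65.00 dB SPL.
The limit corresponds to 10^(82/10) = 1.585e+08; subtracting the fixed part leaves 1.553e+08 for the refrigeration condenser, i.e. 81.91 dB SPL.
So the refrigeration condenser must be reduced from 87 to 81.91 dB SPL: IL = 5.09 dB.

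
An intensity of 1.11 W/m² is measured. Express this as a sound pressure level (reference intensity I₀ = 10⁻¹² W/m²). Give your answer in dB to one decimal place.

L = 10·log₁₀(I/I₀) = 10·log₁₀(1.11/10⁻¹²) = 10·log₁₀(1.11×10^12).
L = 10·(0.0453 + 12) = 120.45 dB.

120.5 dB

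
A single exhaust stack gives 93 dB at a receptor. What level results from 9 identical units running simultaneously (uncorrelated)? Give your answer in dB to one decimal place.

102.5 dB

N identical incoherent sources raise the level by 10·log₁₀ N.
L_total = 93 + 10·log₁₀(9) = 93 + 9.542 = 102.54 dB.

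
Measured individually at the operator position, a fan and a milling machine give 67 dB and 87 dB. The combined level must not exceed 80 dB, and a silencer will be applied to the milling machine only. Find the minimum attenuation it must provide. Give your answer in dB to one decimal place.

7.2 dB

Everything except the milling machine sums to 10^(67/10) = 5.012e+06 in linear terms, 67.00 dB.
To meet 80 dB overall, the treated milling machine may contribute at most 10^(80/10) − 5.012e+06 = 9.499e+07, i.e. 79.78 dB.
Required insertion loss = 87 − 79.78 = 7.22 dB.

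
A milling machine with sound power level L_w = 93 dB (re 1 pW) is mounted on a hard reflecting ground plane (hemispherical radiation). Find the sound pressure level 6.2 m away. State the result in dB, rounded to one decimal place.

The power spreads over a hemisphere of area 2π·r², so L_p = L_w − 10·log₁₀(2π·r²).
2π·r² = 241.5 m², 10·log₁₀ of that is 23.830 dB.
L_p = 93 − 23.830 = 69.17 dB.

69.2 dB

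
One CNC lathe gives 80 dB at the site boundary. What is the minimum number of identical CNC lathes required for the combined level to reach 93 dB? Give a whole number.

20

N identical sources give L₁ + 10·log₁₀ N, so require 10·log₁₀ N ≥ 93 − 80 = 13.0 dB.
N ≥ 10^(13.0/10) = 19.953, so N = 20.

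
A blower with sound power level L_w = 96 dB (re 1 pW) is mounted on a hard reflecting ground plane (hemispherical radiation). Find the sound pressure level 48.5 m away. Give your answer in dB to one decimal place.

54.3 dB

L_p = L_w − 10·log₁₀(2π·r²) with r = 48.5 m.
2π·r² = 1.478e+04 m², 10·log₁₀ of that is 41.697 dB.
L_p = 96 − 41.697 = 54.30 dB.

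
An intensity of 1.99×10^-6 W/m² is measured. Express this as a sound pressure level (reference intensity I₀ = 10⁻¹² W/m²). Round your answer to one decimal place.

63.0 dB

I/I₀ = 1.99×10^-6/10⁻¹² = 1.99×10^6, and L = 10·log₁₀(I/I₀).
L = 10·(0.2989 + 6) = 62.99 dB.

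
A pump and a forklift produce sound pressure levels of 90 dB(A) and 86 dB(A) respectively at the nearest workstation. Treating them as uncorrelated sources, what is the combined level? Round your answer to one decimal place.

For uncorrelated sources the intensities add, so convert each level to linear form, sum, and take 10·log₁₀ of the total.
Σ 10^(L/10) = 10^(90/10) + 10^(86/10) = 1.398e+09.
L_total = 10·log₁₀(1.398e+09) = 91.46 dB(A).

91.5 dB(A)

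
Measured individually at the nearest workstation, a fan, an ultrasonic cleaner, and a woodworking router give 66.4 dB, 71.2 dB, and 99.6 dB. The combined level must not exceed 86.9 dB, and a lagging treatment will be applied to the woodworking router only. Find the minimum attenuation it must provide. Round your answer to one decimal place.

12.9 dB

Fixed contribution from the other sources: Σ 10^(L/10) = 10^(66.4/10) + 10^(71.2/10) = 1.755e+07 (72.44 dB).
The limit corresponds to 10^(86.9/10) = 4.898e+08; subtracting the fixed part leaves 4.722e+08 for the woodworking router, i.e. 86.74 dB.
So the woodworking router must be reduced from 99.6 to 86.74 dB: IL = 12.86 dB.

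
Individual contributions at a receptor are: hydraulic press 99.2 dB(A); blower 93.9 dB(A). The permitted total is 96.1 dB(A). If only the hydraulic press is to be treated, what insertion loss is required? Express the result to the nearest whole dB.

7 dB

Fixed contribution from the other source: Σ 10^(L/10) = 10^(93.9/10) = 2.455e+09 (93.90 dB(A)).
To meet 96.1 dB(A) overall, the treated hydraulic press may contribute at most 10^(96.1/10) − 2.455e+09 = 1.619e+09, i.e. 92.09 dB(A).
So the hydraulic press must be reduced from 99.2 to 92.09 dB(A): IL = 7.11 dB.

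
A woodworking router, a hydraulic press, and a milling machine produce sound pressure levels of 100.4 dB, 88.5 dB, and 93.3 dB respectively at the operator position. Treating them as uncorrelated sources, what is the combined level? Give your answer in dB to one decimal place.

101.4 dB

Incoherent sources combine by intensity addition: L_total = 10·log₁₀(Σ 10^(L_i/10)).
Σ 10^(L/10) = 10^(100.4/10) + 10^(88.5/10) + 10^(93.3/10) = 1.381e+10.
L_total = 10·log₁₀(1.381e+10) = 101.40 dB.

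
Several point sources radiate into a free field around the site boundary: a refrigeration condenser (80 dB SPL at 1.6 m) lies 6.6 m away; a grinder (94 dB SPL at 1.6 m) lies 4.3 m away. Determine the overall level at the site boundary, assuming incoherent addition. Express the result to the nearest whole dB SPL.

85 dB SPL

Propagate each source to the receiver with L = L_ref − 20·log₁₀(r/r_ref), then add intensities.
refrigeration condenser: 80 − 20·log₁₀(6.6/1.6) = 80 − 12.31 = 67.69 dB SPL.
grinder: 94 − 20·log₁₀(4.3/1.6) = 94 − 8.59 = 85.41 dB SPL.
Σ 10^(L/10) = 3.537e+08 → L_total = 10·log₁₀(3.537e+08) = 85.49 dB SPL.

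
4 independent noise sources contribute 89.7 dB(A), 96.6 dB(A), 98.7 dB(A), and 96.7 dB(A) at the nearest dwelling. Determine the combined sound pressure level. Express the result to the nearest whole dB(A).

102 dB(A)

Incoherent sources combine by intensity addition: L_total = 10·log₁₀(Σ 10^(L_i/10)).
Σ 10^(L/10) = 10^(89.7/10) + 10^(96.6/10) + 10^(98.7/10) + 10^(96.7/10) = 1.759e+10.
L_total = 10·log₁₀(1.759e+10) = 102.45 dB(A).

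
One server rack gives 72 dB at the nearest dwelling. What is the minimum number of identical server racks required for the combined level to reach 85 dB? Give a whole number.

20

Need L₁ + 10·log₁₀ N ≥ 85, i.e. log₁₀ N ≥ 1.30.
N ≥ 10^(13.0/10) = 19.953, so N = 20.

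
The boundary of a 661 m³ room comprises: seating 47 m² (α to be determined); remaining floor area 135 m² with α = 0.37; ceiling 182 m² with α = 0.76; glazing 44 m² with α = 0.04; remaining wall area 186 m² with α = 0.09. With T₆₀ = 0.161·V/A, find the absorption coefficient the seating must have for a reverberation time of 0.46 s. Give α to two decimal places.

A = 0.161·V/T₆₀ = 0.161·661/0.46 = 231.35 m² sabins.
Absorption from the other surfaces = 135·0.37 + 182·0.76 + 44·0.04 + 186·0.09 = 206.77 m², so the seating must supply 24.58 m² over 47 m².
α = 24.58/47 = 0.523.

0.52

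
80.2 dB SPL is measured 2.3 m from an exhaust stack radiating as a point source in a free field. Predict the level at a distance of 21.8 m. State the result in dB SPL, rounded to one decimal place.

Point-source attenuation: ΔL = 20·log₁₀(r₂/r₁) = 20·log₁₀(21.8/2.3) = 19.535 dB.
L₂ = 80.2 − 20·log₁₀(21.8/2.3) = 80.2 − 19.535 = 60.67 dB SPL.

60.7 dB SPL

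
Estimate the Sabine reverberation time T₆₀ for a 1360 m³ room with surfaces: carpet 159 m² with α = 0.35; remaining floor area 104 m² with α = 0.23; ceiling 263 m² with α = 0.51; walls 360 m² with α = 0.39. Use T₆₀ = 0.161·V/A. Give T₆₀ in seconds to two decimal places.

A = Σ Sᵢαᵢ = 159·0.35 + 104·0.23 + 263·0.51 + 360·0.39 = 354.10 m².
T₆₀ = 0.161·V/A = 0.161·1360/354.10 = 0.618 s.

0.62 s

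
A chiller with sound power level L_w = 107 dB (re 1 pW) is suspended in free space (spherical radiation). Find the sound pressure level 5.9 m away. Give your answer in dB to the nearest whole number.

Free-field spherical radiation: L_p = L_w − 10·log₁₀(4π·r²), r = 5.9 m.
4π·r² = 437.4 m², 10·log₁₀ of that is 26.409 dB.
L_p = 107 − 26.409 = 80.59 dB.

81 dB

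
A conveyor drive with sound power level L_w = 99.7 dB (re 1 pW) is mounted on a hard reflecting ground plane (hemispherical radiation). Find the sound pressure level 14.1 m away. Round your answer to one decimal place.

68.7 dB

The power spreads over a hemisphere of area 2π·r², so L_p = L_w − 10·log₁₀(2π·r²).
2π·r² = 1249 m², 10·log₁₀ of that is 30.966 dB.
L_p = 99.7 − 30.966 = 68.73 dB.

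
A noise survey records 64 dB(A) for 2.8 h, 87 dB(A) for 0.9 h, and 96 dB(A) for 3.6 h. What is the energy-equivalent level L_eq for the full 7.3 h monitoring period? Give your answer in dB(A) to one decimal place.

93.1 dB(A)

The energy average is taken in the linear domain: L_eq = 10·log₁₀[(Σ tᵢ·10^(Lᵢ/10))/T], T = 7.3 h.
Σ tᵢ·10^(Lᵢ/10) = 2.8·10^(64/10) + 0.9·10^(87/10) + 3.6·10^(96/10) = 1.479e+10.
L_eq = 10·log₁₀(1.479e+10/7.3) = 93.07 dB(A).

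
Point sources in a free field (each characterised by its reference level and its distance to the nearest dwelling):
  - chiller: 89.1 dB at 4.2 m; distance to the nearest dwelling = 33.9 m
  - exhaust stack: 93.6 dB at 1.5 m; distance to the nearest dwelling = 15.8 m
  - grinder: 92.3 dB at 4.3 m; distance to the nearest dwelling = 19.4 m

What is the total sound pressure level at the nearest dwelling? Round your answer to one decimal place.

80.7 dB

First find each source's level at the receiver (point-source: −20·log₁₀(r/r_ref)), then combine on an intensity basis.
chiller: 89.1 − 20·log₁₀(33.9/4.2) = 89.1 − 18.14 = 70.96 dB.
exhaust stack: 93.6 − 20·log₁₀(15.8/1.5) = 93.6 − 20.45 = 73.15 dB.
grinder: 92.3 − 20·log₁₀(19.4/4.3) = 92.3 − 13.09 = 79.21 dB.
Σ 10^(L/10) = 1.166e+08 → L_total = 10·log₁₀(1.166e+08) = 80.67 dB.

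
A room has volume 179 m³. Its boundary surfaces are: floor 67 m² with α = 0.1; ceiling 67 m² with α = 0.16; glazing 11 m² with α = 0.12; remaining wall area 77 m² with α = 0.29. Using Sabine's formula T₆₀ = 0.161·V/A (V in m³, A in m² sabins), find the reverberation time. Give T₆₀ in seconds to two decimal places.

A = Σ Sᵢαᵢ = 67·0.1 + 67·0.16 + 11·0.12 + 77·0.29 = 41.07 m².
T₆₀ = 0.161 × 179 / 41.07 = 0.702 s.

0.70 s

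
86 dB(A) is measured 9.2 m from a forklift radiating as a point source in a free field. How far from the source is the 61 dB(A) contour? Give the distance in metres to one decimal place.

163.6 m

For a point source L₁ − L₂ = 20·log₁₀(r₂/r₁), so r₂ = r₁·10^((L₁−L₂)/20).
r₂ = 9.2·10^((86−61)/20) = 9.2·10^(25.0/20) = 163.60 m.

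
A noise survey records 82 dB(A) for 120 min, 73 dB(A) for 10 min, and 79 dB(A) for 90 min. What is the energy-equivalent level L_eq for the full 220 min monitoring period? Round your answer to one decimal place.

80.8 dB(A)

L_eq = 10·log₁₀[(1/T)·Σ tᵢ·10^(Lᵢ/10)] with T = 220 min.
Σ tᵢ·10^(Lᵢ/10) = 120·10^(82/10) + 10·10^(73/10) + 90·10^(79/10) = 2.637e+10.
L_eq = 10·log₁₀(2.637e+10/220) = 80.79 dB(A).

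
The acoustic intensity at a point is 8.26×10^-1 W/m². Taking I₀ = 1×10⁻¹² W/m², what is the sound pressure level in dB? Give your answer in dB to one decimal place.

Dividing by I₀ shifts the exponent by 12: I/I₀ = 8.26×10^11.
L = 10·(0.9170 + 11) = 119.17 dB.

119.2 dB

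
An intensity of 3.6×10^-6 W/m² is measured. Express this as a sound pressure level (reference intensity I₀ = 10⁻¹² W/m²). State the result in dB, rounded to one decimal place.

65.6 dB

L = 10·log₁₀(I/I₀) = 10·log₁₀(3.6×10^-6/10⁻¹²) = 10·log₁₀(3.6×10^6).
L = 10·(0.5563 + 6) = 65.56 dB.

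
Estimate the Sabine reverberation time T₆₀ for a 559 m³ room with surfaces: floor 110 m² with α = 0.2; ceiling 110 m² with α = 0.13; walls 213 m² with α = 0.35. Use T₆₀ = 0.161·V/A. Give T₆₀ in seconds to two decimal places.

A = Σ Sᵢαᵢ = 110·0.2 + 110·0.13 + 213·0.35 = 110.85 m².
T₆₀ = 0.161·V/A = 0.161·559/110.85 = 0.812 s.

0.81 s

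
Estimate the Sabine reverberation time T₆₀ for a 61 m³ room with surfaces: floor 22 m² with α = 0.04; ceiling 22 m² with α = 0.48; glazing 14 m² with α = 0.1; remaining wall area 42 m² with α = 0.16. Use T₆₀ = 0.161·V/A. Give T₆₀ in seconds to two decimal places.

0.50 s

Summing Sᵢαᵢ: 22·0.04 + 22·0.48 + 14·0.1 + 42·0.16 = 19.56 m².
T₆₀ = 0.161 × 61 / 19.56 = 0.502 s.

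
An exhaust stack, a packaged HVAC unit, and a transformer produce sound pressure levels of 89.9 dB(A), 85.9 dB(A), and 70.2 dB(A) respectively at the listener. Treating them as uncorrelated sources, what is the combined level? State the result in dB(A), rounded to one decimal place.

91.4 dB(A)

For uncorrelated sources the intensities add, so convert each level to linear form, sum, and take 10·log₁₀ of the total.
Σ 10^(L/10) = 10^(89.9/10) + 10^(85.9/10) + 10^(70.2/10) = 1.377e+09.
L_total = 10·log₁₀(1.377e+09) = 91.39 dB(A).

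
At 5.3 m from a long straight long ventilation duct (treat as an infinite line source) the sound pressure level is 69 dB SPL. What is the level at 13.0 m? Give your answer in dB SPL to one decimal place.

Line-source attenuation: ΔL = 10·log₁₀(r₂/r₁) = 10·log₁₀(13.0/5.3) = 3.897 dB.
L₂ = 69 − 10·log₁₀(13.0/5.3) = 69 − 3.897 = 65.10 dB SPL.

65.1 dB SPL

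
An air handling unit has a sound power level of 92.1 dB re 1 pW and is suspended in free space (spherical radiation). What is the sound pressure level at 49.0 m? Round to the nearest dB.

The power spreads over a sphere of area 4π·r², so L_p = L_w − 10·log₁₀(4π·r²).
4π·r² = 3.017e+04 m², 10·log₁₀ of that is 44.796 dB.
L_p = 92.1 − 44.796 = 47.30 dB.

47 dB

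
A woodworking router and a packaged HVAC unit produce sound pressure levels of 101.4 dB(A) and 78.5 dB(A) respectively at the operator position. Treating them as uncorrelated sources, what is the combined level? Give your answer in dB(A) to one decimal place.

For uncorrelated sources the intensities add, so convert each level to linear form, sum, and take 10·log₁₀ of the total.
Σ 10^(L/10) = 10^(101.4/10) + 10^(78.5/10) = 1.387e+10.
L_total = 10·log₁₀(1.387e+10) = 101.42 dB(A).

101.4 dB(A)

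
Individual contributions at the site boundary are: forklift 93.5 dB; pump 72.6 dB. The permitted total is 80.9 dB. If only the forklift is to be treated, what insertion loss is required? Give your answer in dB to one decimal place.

Everything except the forklift sums to 10^(72.6/10) = 1.820e+07 in linear terms, 72.60 dB.
The limit corresponds to 10^(80.9/10) = 1.230e+08; subtracting the fixed part leaves 1.048e+08 for the forklift, i.e. 80.20 dB.
Required insertion loss = 93.5 − 80.20 = 13.30 dB.

13.3 dB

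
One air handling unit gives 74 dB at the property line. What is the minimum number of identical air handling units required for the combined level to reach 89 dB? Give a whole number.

32

Need L₁ + 10·log₁₀ N ≥ 89, i.e. log₁₀ N ≥ 1.50.
N ≥ 10^(15.0/10) = 31.623, so N = 32.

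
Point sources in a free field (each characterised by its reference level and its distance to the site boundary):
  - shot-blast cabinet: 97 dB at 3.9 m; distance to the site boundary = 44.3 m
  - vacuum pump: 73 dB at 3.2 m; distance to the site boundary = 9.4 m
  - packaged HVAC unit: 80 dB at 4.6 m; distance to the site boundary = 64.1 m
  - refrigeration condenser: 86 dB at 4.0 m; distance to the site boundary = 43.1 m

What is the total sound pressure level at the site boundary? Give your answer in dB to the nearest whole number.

77 dB

Propagate each source to the receiver with L = L_ref − 20·log₁₀(r/r_ref), then add intensities.
shot-blast cabinet: 97 − 20·log₁₀(44.3/3.9) = 97 − 21.11 = 75.89 dB.
vacuum pump: 73 − 20·log₁₀(9.4/3.2) = 73 − 9.36 = 63.64 dB.
packaged HVAC unit: 80 − 20·log₁₀(64.1/4.6) = 80 − 22.88 = 57.12 dB.
refrigeration condenser: 86 − 20·log₁₀(43.1/4.0) = 86 − 20.65 = 65.35 dB.
Σ 10^(L/10) = 4.510e+07 → L_total = 10·log₁₀(4.510e+07) = 76.54 dB.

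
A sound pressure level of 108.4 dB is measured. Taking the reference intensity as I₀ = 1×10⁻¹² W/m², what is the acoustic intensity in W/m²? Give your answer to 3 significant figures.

0.0692 W/m²

I = I₀·10^(L/10) = 10⁻¹² × 10^(108.4/10) = 10^(-1.160).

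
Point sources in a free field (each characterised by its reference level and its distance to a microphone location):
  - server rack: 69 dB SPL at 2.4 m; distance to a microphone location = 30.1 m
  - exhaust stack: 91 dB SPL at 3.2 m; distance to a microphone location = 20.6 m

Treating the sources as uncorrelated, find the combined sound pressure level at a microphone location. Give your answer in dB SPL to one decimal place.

First find each source's level at the receiver (point-source: −20·log₁₀(r/r_ref)), then combine on an intensity basis.
server rack: 69 − 20·log₁₀(30.1/2.4) = 69 − 21.97 = 47.03 dB SPL.
exhaust stack: 91 − 20·log₁₀(20.6/3.2) = 91 − 16.17 = 74.83 dB SPL.
Σ 10^(L/10) = 3.043e+07 → L_total = 10·log₁₀(3.043e+07) = 74.83 dB SPL.

74.8 dB SPL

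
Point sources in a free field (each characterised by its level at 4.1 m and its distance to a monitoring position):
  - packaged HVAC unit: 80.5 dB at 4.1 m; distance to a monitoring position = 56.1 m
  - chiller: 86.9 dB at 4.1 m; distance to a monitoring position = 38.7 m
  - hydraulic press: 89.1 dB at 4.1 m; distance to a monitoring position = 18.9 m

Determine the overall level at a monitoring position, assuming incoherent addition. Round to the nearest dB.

First find each source's level at the receiver (point-source: −20·log₁₀(r/r_ref)), then combine on an intensity basis.
packaged HVAC unit: 80.5 − 20·log₁₀(56.1/4.1) = 80.5 − 22.72 = 57.78 dB.
chiller: 86.9 − 20·log₁₀(38.7/4.1) = 86.9 − 19.50 = 67.40 dB.
hydraulic press: 89.1 − 20·log₁₀(18.9/4.1) = 89.1 − 13.27 = 75.83 dB.
Σ 10^(L/10) = 4.435e+07 → L_total = 10·log₁₀(4.435e+07) = 76.47 dB.

76 dB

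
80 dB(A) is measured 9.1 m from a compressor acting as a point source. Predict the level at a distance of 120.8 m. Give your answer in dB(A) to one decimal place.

57.5 dB(A)

Point-source attenuation: ΔL = 20·log₁₀(r₂/r₁) = 20·log₁₀(120.8/9.1) = 22.461 dB.
L₂ = 80 − 20·log₁₀(120.8/9.1) = 80 − 22.461 = 57.54 dB(A).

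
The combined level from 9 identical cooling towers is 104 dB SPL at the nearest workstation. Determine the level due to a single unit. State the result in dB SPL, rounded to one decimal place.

94.5 dB SPL

Dividing the total intensity by 9 lowers the level by 10·log₁₀ 9 = 9.542 dB: L₁ = 104 − 9.542.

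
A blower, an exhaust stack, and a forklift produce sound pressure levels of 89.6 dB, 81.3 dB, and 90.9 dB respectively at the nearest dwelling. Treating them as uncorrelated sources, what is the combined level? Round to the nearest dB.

94 dB

Incoherent sources combine by intensity addition: L_total = 10·log₁₀(Σ 10^(L_i/10)).
Σ 10^(L/10) = 10^(89.6/10) + 10^(81.3/10) + 10^(90.9/10) = 2.277e+09.
L_total = 10·log₁₀(2.277e+09) = 93.57 dB.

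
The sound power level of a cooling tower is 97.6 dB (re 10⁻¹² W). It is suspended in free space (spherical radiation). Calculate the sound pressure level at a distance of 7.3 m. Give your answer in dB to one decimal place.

Free-field spherical radiation: L_p = L_w − 10·log₁₀(4π·r²), r = 7.3 m.
4π·r² = 669.7 m², 10·log₁₀ of that is 28.259 dB.
L_p = 97.6 − 28.259 = 69.34 dB.

69.3 dB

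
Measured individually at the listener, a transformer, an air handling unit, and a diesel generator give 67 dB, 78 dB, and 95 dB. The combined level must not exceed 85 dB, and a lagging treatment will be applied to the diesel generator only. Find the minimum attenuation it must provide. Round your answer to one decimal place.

11.1 dB

Everything except the diesel generator sums to 10^(67/10) + 10^(78/10) = 6.811e+07 in linear terms, 78.33 dB.
The limit corresponds to 10^(85/10) = 3.162e+08; subtracting the fixed part leaves 2.481e+08 for the diesel generator, i.e. 83.95 dB.
Required insertion loss = 95 − 83.95 = 11.05 dB.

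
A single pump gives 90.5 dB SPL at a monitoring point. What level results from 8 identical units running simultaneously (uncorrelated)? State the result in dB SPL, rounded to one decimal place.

N identical incoherent sources raise the level by 10·log₁₀ N.
L_total = 90.5 + 10·log₁₀(8) = 90.5 + 9.031 = 99.53 dB SPL.

99.5 dB SPL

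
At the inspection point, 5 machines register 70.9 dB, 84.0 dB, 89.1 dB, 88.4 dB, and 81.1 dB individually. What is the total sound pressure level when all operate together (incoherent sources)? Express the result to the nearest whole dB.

Incoherent sources combine by intensity addition: L_total = 10·log₁₀(Σ 10^(L_i/10)).
Σ 10^(L/10) = 10^(70.9/10) + 10^(84.0/10) + 10^(89.1/10) + 10^(88.4/10) + 10^(81.1/10) = 1.897e+09.
L_total = 10·log₁₀(1.897e+09) = 92.78 dB.

93 dB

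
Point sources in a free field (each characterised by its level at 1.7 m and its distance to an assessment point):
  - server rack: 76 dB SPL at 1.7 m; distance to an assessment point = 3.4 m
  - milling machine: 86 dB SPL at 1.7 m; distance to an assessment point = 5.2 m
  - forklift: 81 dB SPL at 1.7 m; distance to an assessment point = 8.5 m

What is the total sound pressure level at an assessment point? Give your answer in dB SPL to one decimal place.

First find each source's level at the receiver (point-source: −20·log₁₀(r/r_ref)), then combine on an intensity basis.
server rack: 76 − 20·log₁₀(3.4/1.7) = 76 − 6.02 = 69.98 dB SPL.
milling machine: 86 − 20·log₁₀(5.2/1.7) = 86 − 9.71 = 76.29 dB SPL.
forklift: 81 − 20·log₁₀(8.5/1.7) = 81 − 13.98 = 67.02 dB SPL.
Σ 10^(L/10) = 5.754e+07 → L_total = 10·log₁₀(5.754e+07) = 77.60 dB SPL.

77.6 dB SPL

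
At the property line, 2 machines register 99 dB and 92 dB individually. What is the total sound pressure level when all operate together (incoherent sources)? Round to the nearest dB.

For uncorrelated sources the intensities add, so convert each level to linear form, sum, and take 10·log₁₀ of the total.
Σ 10^(L/10) = 10^(99/10) + 10^(92/10) = 9.528e+09.
L_total = 10·log₁₀(9.528e+09) = 99.79 dB.

100 dB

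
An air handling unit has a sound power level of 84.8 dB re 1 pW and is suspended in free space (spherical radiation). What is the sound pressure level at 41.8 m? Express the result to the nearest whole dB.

41 dB

The power spreads over a sphere of area 4π·r², so L_p = L_w − 10·log₁₀(4π·r²).
4π·r² = 2.196e+04 m², 10·log₁₀ of that is 43.416 dB.
L_p = 84.8 − 43.416 = 41.38 dB.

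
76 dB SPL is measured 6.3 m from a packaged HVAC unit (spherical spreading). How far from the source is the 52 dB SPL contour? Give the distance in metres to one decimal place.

99.8 m

For a point source L₁ − L₂ = 20·log₁₀(r₂/r₁), so r₂ = r₁·10^((L₁−L₂)/20).
r₂ = 6.3·10^((76−52)/20) = 6.3·10^(24.0/20) = 99.85 m.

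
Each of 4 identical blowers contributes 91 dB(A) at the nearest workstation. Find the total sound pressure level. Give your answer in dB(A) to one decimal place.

With 4 equal, uncorrelated contributions the intensity is 4× that of one unit, giving a rise of 10·log₁₀ 4.
L_total = 91 + 10·log₁₀(4) = 91 + 6.021 = 97.02 dB(A).

97.0 dB(A)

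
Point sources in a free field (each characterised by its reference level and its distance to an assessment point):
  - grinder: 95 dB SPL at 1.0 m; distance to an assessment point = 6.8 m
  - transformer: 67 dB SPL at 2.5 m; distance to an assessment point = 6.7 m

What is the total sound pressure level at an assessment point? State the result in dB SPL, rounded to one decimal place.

78.4 dB SPL

Propagate each source to the receiver with L = L_ref − 20·log₁₀(r/r_ref), then add intensities.
grinder: 95 − 20·log₁₀(6.8/1.0) = 95 − 16.65 = 78.35 dB SPL.
transformer: 67 − 20·log₁₀(6.7/2.5) = 67 − 8.56 = 58.44 dB SPL.
Σ 10^(L/10) = 6.909e+07 → L_total = 10·log₁₀(6.909e+07) = 78.39 dB SPL.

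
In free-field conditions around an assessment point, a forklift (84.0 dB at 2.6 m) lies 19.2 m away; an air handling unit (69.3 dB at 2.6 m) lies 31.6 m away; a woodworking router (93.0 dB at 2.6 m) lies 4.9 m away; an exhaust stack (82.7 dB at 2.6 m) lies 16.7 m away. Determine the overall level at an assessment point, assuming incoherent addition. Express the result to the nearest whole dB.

88 dB

Propagate each source to the receiver with L = L_ref − 20·log₁₀(r/r_ref), then add intensities.
forklift: 84.0 − 20·log₁₀(19.2/2.6) = 84.0 − 17.37 = 66.63 dB.
air handling unit: 69.3 − 20·log₁₀(31.6/2.6) = 69.3 − 21.69 = 47.61 dB.
woodworking router: 93.0 − 20·log₁₀(4.9/2.6) = 93.0 − 5.50 = 87.50 dB.
exhaust stack: 82.7 − 20·log₁₀(16.7/2.6) = 82.7 − 16.15 = 66.55 dB.
Σ 10^(L/10) = 5.709e+08 → L_total = 10·log₁₀(5.709e+08) = 87.57 dB.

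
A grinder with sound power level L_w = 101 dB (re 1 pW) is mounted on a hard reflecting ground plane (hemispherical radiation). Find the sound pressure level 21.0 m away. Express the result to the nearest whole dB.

L_p = L_w − 10·log₁₀(2π·r²) with r = 21.0 m.
2π·r² = 2771 m², 10·log₁₀ of that is 34.426 dB.
L_p = 101 − 34.426 = 66.57 dB.

67 dB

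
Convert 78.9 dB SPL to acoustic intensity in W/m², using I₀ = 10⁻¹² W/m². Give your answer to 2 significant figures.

7.8e-05 W/m²

I/I₀ = 10^(78.9/10) = 7.762e+07, so I = 7.762e+07 × 10⁻¹² W/m².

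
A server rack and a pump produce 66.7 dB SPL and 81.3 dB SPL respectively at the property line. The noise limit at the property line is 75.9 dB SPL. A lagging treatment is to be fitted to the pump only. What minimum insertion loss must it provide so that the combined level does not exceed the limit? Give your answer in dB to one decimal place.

6.0 dB

Fixed contribution from the other source: Σ 10^(L/10) = 10^(66.7/10) = 4.677e+06 (66.70 dB SPL).
To meet 75.9 dB SPL overall, the treated pump may contribute at most 10^(75.9/10) − 4.677e+06 = 3.423e+07, i.e. 75.34 dB SPL.
Required insertion loss = 81.3 − 75.34 = 5.96 dB.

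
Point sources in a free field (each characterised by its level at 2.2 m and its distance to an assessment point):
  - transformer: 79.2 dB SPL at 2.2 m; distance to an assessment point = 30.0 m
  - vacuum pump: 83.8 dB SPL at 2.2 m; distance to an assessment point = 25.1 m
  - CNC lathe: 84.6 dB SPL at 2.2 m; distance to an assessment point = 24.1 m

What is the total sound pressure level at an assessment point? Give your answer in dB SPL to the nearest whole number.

Propagate each source to the receiver with L = L_ref − 20·log₁₀(r/r_ref), then add intensities.
transformer: 79.2 − 20·log₁₀(30.0/2.2) = 79.2 − 22.69 = 56.51 dB SPL.
vacuum pump: 83.8 − 20·log₁₀(25.1/2.2) = 83.8 − 21.15 = 62.65 dB SPL.
CNC lathe: 84.6 − 20·log₁₀(24.1/2.2) = 84.6 − 20.79 = 63.81 dB SPL.
Σ 10^(L/10) = 4.694e+06 → L_total = 10·log₁₀(4.694e+06) = 66.71 dB SPL.

67 dB SPL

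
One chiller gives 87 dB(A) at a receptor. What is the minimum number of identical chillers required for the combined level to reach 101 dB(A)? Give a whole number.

26

Need L₁ + 10·log₁₀ N ≥ 101, i.e. log₁₀ N ≥ 1.40.
N ≥ 10^(14.0/10) = 25.119, so N = 26.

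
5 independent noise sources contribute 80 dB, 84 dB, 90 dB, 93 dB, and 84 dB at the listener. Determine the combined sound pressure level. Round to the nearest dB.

96 dB

For uncorrelated sources the intensities add, so convert each level to linear form, sum, and take 10·log₁₀ of the total.
Σ 10^(L/10) = 10^(80/10) + 10^(84/10) + 10^(90/10) + 10^(93/10) + 10^(84/10) = 3.598e+09.
L_total = 10·log₁₀(3.598e+09) = 95.56 dB.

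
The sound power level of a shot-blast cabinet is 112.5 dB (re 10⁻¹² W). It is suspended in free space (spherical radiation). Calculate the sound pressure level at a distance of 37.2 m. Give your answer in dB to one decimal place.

70.1 dB

The power spreads over a sphere of area 4π·r², so L_p = L_w − 10·log₁₀(4π·r²).
4π·r² = 1.739e+04 m², 10·log₁₀ of that is 42.403 dB.
L_p = 112.5 − 42.403 = 70.10 dB.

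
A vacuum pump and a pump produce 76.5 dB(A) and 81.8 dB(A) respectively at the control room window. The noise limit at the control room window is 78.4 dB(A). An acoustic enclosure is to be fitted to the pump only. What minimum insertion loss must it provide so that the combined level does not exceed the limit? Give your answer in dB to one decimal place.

7.9 dB

Fixed contribution from the other source: Σ 10^(L/10) = 10^(76.5/10) = 4.467e+07 (76.50 dB(A)).
The limit corresponds to 10^(78.4/10) = 6.918e+07; subtracting the fixed part leaves 2.451e+07 for the pump, i.e. 73.89 dB(A).
Required insertion loss = 81.8 − 73.89 = 7.91 dB.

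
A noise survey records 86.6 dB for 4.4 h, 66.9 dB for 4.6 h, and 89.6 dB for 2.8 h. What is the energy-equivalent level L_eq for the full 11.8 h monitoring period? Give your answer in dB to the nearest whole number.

L_eq = 10·log₁₀[(1/T)·Σ tᵢ·10^(Lᵢ/10)] with T = 11.8 h.
Σ tᵢ·10^(Lᵢ/10) = 4.4·10^(86.6/10) + 4.6·10^(66.9/10) + 2.8·10^(89.6/10) = 4.587e+09.
L_eq = 10·log₁₀(4.587e+09/11.8) = 85.90 dB.

86 dB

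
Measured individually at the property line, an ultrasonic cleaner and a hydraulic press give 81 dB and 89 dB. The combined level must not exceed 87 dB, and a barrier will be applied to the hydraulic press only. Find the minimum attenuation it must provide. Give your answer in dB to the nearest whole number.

Fixed contribution from the other source: Σ 10^(L/10) = 10^(81/10) = 1.259e+08 (81.00 dB).
The limit corresponds to 10^(87/10) = 5.012e+08; subtracting the fixed part leaves 3.753e+08 for the hydraulic press, i.e. 85.74 dB.
So the hydraulic press must be reduced from 89 to 85.74 dB: IL = 3.26 dB.

3 dB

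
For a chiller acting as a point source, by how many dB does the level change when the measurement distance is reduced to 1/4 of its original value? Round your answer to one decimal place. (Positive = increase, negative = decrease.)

+12.0 dB

Point-source spreading: ΔL = −20·log₁₀(r₂/r₁).
ΔL = −20·log₁₀(0.25) = +12.04 dB.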